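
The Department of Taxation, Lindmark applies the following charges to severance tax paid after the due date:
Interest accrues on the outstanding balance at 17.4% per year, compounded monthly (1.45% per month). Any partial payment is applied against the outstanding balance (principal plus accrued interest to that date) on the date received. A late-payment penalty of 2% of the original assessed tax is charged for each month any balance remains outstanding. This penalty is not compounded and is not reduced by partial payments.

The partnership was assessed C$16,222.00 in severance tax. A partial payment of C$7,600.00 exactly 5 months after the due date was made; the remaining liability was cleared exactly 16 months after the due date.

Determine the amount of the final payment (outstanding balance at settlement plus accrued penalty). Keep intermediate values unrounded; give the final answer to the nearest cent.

Balance at month 5: C$16,222.0000 × (1 + 0.0145)^5 = C$17,432.6999…
After C$7,600.00 payment: C$17,432.6999… − C$7,600.00 = C$9,832.6999…
Balance at month 16: C$9,832.6999… × (1 + 0.0145)^11 = C$11,519.8109…
Penalty: 16 × 2% × C$16,222.00 = C$5,191.04
Final settlement = outstanding balance + penalty = C$11,519.8109… + C$5,191.04 = C$16,710.85

C$16,710.85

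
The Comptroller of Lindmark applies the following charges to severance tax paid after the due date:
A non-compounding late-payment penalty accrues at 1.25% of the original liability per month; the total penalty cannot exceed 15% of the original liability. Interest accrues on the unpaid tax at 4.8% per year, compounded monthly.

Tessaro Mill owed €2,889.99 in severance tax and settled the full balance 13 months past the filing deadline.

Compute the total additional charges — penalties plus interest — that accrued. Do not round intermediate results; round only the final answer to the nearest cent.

Penalty (uncapped): 13 × 1.25% × €2,889.99 = €469.62…; cap = 15% × €2,889.99 = €433.50… → penalty = €433.50…
Interest (4.8%/yr ÷ 12 = 0.4%/month): €2,889.99 × ((1 + 0.004)^13 − 1) = €153.9396…
Penalties + interest = €433.4985 + €153.9396… = €587.44

€587.44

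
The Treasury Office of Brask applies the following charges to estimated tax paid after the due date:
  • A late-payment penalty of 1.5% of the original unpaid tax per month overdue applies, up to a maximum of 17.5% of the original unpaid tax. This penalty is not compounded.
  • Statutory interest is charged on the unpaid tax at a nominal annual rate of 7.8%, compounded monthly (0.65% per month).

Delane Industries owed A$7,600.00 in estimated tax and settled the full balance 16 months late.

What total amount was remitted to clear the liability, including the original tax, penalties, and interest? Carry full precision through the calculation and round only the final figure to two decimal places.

A$9,760.13

Penalty (uncapped): 16 × 1.5% × A$7,600.00 = A$1,824.00; cap = 17.5% × A$7,600.00 = A$1,330.00 → penalty = A$1,330.00
Interest: A$7,600.00 × ((1 + 0.0065)^16 − 1) = A$7,600.00 × 0.1092271… = A$830.1259…
Total = A$7,600.00 + A$1,330.0000 + A$830.1259… = A$9,760.13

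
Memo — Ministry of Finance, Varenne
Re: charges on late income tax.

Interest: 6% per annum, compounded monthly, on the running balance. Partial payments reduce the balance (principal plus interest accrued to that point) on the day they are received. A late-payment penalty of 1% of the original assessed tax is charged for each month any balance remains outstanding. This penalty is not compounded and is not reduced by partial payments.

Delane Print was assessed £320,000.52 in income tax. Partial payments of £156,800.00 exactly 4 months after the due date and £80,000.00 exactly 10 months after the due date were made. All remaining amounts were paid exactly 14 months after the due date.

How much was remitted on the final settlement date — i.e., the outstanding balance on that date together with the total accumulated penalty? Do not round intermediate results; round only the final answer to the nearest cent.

£141,512.58

Monthly rate = 6% ÷ 12 = 0.5%
Balance at month 4: £320,000.5200 × (1 + 0.005)^4 = £326,448.6907…
After £156,800.00 payment: £326,448.6907… − £156,800.00 = £169,648.6907…
Balance at month 10: £169,648.6907… × (1 + 0.005)^6 = £174,802.1954…
After £80,000.00 payment: £174,802.1954… − £80,000.00 = £94,802.1954…
Balance at month 14: £94,802.1954… × (1 + 0.005)^4 = £96,712.5071…
Penalty: 14 × 1% × £320,000.52 = £44,800.07…
Final settlement = outstanding balance + penalty = £96,712.5071… + £44,800.07… = £141,512.58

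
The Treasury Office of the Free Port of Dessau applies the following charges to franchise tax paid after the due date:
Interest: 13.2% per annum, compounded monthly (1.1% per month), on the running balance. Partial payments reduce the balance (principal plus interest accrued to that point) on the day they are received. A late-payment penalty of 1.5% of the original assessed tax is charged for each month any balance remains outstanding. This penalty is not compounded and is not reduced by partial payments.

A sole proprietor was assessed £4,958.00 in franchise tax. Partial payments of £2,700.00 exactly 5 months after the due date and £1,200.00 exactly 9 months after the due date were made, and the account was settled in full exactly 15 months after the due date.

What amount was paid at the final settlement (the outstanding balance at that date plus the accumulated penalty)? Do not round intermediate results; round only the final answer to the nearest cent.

£2,664.16

Balance at month 5: £4,958.0000 × (1 + 0.011)^5 = £5,236.7555…
After £2,700.00 payment: £5,236.7555… − £2,700.00 = £2,536.7555…
Balance at month 9: £2,536.7555… × (1 + 0.011)^4 = £2,650.2280…
After £1,200.00 payment: £2,650.2280… − £1,200.00 = £1,450.2280…
Balance at month 15: £1,450.2280… × (1 + 0.011)^6 = £1,548.6141…
Penalty: 15 × 1.5% × £4,958.00 = £1,115.55
Final settlement = outstanding balance + penalty = £1,548.6141… + £1,115.55 = £2,664.16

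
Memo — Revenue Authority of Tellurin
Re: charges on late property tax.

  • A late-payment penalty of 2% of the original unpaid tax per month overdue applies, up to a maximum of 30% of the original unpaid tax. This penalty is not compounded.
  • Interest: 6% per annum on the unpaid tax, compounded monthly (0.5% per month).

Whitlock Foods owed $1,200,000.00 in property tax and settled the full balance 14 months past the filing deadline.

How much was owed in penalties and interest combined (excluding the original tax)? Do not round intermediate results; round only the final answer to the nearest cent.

$422,785.36

Penalty: 14 × 2% × $1,200,000.00 = $336,000.00 (below the 30% cap of $360,000.00)
Interest: $1,200,000.00 × ((1 + 0.005)^14 − 1) = $1,200,000.00 × 0.0723211… = $86,785.3583…
Penalties + interest = $336,000.0000 + $86,785.3583… = $422,785.36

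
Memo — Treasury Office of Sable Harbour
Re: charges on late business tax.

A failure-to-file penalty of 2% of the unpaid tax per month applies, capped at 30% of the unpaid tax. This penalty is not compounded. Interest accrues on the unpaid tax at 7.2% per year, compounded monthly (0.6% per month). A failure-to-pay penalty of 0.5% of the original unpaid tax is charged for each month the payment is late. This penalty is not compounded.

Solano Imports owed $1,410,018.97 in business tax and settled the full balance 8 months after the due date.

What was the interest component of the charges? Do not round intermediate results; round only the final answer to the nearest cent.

Interest: $1,410,018.97 × ((1 + 0.006)^8 − 1) = $1,410,018.97 × 0.0490202… = $69,119.3938…

$69,119.39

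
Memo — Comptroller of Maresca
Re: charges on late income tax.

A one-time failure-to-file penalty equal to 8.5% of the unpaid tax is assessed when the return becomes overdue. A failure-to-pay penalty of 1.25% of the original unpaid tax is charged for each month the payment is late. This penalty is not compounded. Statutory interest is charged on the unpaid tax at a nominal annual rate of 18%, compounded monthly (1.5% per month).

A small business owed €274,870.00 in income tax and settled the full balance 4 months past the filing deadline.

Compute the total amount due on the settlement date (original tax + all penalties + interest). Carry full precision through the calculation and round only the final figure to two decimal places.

€328,844.45

Failure-to-file penalty: 8.5% × €274,870.00 = €23,363.95
Failure-to-pay penalty = 1.25% × €274,870.00 × 4 mo = €13,743.50
Interest: €274,870.00 × ((1 + 0.015)^4 − 1) = €274,870.00 × 0.0613636… = €16,866.9992…
Total = €274,870.00 + €37,107.4500 + €16,866.9992… = €328,844.45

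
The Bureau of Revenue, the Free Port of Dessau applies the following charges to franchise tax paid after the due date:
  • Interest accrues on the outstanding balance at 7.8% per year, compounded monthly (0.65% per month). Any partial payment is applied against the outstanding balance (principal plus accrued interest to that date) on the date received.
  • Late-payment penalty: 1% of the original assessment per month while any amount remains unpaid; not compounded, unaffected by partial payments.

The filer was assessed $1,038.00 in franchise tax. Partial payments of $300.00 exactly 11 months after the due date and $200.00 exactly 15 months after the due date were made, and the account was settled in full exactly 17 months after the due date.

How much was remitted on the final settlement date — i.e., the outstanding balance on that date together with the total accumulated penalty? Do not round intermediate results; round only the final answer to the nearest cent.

Balance at month 11: $1,038.0000 × (1 + 0.0065)^11 = $1,114.6767…
After $300.00 payment: $1,114.6767… − $300.00 = $814.6767…
Balance at month 15: $814.6767… × (1 + 0.0065)^4 = $836.0657…
After $200.00 payment: $836.0657… − $200.00 = $636.0657…
Balance at month 17: $636.0657… × (1 + 0.0065)^2 = $644.3614…
Penalty: 17 × 1% × $1,038.00 = $176.46
Final settlement = outstanding balance + penalty = $644.3614… + $176.46 = $820.82

$820.82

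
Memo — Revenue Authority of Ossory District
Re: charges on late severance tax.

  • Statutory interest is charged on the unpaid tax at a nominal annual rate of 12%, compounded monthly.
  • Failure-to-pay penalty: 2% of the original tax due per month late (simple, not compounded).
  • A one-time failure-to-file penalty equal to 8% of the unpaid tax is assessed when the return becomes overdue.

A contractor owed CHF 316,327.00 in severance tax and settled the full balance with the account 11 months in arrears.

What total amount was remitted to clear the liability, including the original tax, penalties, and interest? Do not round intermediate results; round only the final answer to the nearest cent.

Failure-to-file penalty: 8% × CHF 316,327.00 = CHF 25,306.16
Failure-to-pay penalty: 11 × 2% × CHF 316,327.00 = CHF 69,591.94
Interest (12%/yr ÷ 12 = 1%/month): CHF 316,327.00 × ((1 + 0.01)^11 − 1) = CHF 36,589.0211…
Total = CHF 316,327.00 + CHF 94,898.1000 + CHF 36,589.0211… = CHF 447,814.12

CHF 447,814.12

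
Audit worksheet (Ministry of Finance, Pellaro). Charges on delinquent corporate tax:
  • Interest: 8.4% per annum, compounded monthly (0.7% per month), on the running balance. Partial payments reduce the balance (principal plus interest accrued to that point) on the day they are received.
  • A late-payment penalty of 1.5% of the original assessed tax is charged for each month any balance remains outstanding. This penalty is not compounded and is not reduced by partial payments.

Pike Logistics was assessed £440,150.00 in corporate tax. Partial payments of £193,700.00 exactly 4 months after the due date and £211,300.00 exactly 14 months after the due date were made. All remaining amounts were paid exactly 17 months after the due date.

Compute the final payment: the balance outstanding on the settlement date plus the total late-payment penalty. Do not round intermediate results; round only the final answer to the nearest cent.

Balance at month 4: £440,150.0000 × (1 + 0.007)^4 = £452,604.2090…
After £193,700.00 payment: £452,604.2090… − £193,700.00 = £258,904.2090…
Balance at month 14: £258,904.2090… × (1 + 0.007)^10 = £277,609.1756…
After £211,300.00 payment: £277,609.1756… − £211,300.00 = £66,309.1756…
Balance at month 17: £66,309.1756… × (1 + 0.007)^3 = £67,711.4385…
Penalty: 17 × 1.5% × £440,150.00 = £112,238.25
Final settlement = outstanding balance + penalty = £67,711.4385… + £112,238.25 = £179,949.69

£179,949.69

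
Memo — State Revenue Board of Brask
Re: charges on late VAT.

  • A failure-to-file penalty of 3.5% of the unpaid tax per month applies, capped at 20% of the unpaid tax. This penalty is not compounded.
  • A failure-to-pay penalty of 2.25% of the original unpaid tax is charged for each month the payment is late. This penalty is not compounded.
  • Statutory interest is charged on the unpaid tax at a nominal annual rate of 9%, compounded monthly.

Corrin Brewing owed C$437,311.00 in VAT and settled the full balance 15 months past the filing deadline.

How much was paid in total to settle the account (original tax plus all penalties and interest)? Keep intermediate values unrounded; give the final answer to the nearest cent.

C$724,231.88

Failure-to-file: 15 × 3.5% × C$437,311.00 = C$229,588.28…, capped at 20% × C$437,311.00 = C$87,462.20
Failure-to-pay penalty: 15 × 2.25% × C$437,311.00 = C$147,592.46…
Interest (9%/yr ÷ 12 = 0.75%/month): C$437,311.00 × ((1 + 0.0075)^15 − 1) = C$51,866.2191…
Total = C$437,311.00 + C$235,054.6625 + C$51,866.2191… = C$724,231.88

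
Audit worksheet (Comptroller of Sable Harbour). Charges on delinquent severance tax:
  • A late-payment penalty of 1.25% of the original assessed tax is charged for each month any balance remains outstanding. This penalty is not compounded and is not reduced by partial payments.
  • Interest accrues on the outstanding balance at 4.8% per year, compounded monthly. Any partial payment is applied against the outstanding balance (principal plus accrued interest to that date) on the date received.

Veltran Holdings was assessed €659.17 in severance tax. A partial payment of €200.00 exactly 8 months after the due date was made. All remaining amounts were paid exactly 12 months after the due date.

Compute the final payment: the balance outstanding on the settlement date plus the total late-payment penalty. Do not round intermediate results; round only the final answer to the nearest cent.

Monthly rate = 4.8% ÷ 12 = 0.4%
Balance at month 8: €659.1700 × (1 + 0.004)^8 = €680.5611…
After €200.00 payment: €680.5611… − €200.00 = €480.5611…
Balance at month 12: €480.5611… × (1 + 0.004)^4 = €488.2964…
Penalty: 12 × 1.25% × €659.17 = €98.88…
Final settlement = outstanding balance + penalty = €488.2964… + €98.88… = €587.17

€587.17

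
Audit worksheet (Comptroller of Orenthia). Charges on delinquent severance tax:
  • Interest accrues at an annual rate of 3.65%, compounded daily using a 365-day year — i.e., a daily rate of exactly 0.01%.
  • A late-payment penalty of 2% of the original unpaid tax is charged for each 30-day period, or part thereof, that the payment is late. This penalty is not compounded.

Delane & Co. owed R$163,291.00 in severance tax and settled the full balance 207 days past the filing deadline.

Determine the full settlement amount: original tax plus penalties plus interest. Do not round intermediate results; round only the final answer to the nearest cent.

Penalty periods: ⌈207/30⌉ = 7; penalty = 7 × 2% × R$163,291.00 = R$22,860.74
Interest: R$163,291.00 × ((1 + 0.0001)^207 − 1) = R$163,291.00 × 0.02091467… = R$3,415.1781…
Total = R$163,291.00 + R$22,860.7400 + R$3,415.1781… = R$189,566.92

R$189,566.92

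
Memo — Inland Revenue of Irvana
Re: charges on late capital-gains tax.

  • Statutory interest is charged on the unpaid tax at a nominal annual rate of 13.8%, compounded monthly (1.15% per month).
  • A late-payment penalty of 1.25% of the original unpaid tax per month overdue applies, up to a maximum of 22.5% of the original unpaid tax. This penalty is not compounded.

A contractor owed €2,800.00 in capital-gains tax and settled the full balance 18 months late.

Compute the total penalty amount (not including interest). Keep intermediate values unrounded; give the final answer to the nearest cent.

Penalty (uncapped): 18 × 1.25% × €2,800.00 = €630.00; cap = 22.5% × €2,800.00 = €630.00 → penalty = €630.00

€630.00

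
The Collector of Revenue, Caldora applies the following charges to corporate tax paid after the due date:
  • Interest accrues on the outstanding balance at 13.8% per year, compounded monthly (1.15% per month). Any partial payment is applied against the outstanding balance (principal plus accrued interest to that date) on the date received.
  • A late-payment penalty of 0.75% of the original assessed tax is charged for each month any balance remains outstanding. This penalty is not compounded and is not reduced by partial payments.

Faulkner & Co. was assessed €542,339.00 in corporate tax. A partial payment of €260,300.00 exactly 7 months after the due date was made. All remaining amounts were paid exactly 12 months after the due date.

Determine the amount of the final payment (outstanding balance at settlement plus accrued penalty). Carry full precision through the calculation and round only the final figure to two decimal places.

€395,296.87

Balance at month 7: €542,339.0000 × (1 + 0.0115)^7 = €587,532.7038…
After €260,300.00 payment: €587,532.7038… − €260,300.00 = €327,232.7038…
Balance at month 12: €327,232.7038… × (1 + 0.0115)^5 = €346,486.3550…
Penalty: 12 × 0.75% × €542,339.00 = €48,810.51
Final settlement = outstanding balance + penalty = €346,486.3550… + €48,810.51 = €395,296.87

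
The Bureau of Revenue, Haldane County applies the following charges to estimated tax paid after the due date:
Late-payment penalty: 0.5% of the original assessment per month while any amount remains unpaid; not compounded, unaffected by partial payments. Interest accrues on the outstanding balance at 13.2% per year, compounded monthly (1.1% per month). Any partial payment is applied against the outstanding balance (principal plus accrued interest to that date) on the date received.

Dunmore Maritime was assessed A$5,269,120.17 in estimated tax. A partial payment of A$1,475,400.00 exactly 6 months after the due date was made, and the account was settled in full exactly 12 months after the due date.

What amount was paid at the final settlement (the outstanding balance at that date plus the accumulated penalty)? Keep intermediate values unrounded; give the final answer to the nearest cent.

A$4,748,958.36

Balance at month 6: A$5,269,120.1700 × (1 + 0.011)^6 = A$5,626,586.9806…
After A$1,475,400.00 payment: A$5,626,586.9806… − A$1,475,400.00 = A$4,151,186.9806…
Balance at month 12: A$4,151,186.9806… × (1 + 0.011)^6 = A$4,432,811.1460…
Penalty: 12 × 0.5% × A$5,269,120.17 = A$316,147.21…
Final settlement = outstanding balance + penalty = A$4,432,811.1460… + A$316,147.21… = A$4,748,958.36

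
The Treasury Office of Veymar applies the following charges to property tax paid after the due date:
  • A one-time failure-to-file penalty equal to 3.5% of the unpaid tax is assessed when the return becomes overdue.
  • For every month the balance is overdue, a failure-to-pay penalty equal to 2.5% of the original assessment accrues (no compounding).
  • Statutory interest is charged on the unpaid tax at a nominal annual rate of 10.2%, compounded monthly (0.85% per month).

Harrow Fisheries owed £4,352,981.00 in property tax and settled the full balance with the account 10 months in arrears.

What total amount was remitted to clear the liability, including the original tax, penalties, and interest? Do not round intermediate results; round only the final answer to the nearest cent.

£5,978,062.21

Failure-to-file penalty: 3.5% × £4,352,981.00 = £152,354.34…
Failure-to-pay penalty = 2.5% × £4,352,981.00 × 10 mo = £1,088,245.25
Interest: £4,352,981.00 × ((1 + 0.0085)^10 − 1) = £4,352,981.00 × 0.0883261… = £384,481.6282…
Total = £4,352,981.00 + £1,240,599.5850 + £384,481.6282… = £5,978,062.21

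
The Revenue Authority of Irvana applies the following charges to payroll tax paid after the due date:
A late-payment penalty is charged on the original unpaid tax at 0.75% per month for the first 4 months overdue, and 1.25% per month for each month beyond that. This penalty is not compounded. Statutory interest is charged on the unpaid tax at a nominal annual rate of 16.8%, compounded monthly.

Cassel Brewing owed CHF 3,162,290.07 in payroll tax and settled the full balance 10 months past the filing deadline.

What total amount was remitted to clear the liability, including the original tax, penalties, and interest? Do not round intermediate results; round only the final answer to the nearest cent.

Penalty, months 1–4: 4 × 0.75% × CHF 3,162,290.07 = CHF 94,868.70…
Penalty, months 5–10: 6 × 1.25% × CHF 3,162,290.07 = CHF 237,171.76…
Interest (16.8%/yr ÷ 12 = 1.4%/month): CHF 3,162,290.07 × ((1 + 0.014)^10 − 1) = CHF 471,679.2321…
Total = CHF 3,162,290.07 + CHF 332,040.4574… + CHF 471,679.2321… = CHF 3,966,009.76

CHF 3,966,009.76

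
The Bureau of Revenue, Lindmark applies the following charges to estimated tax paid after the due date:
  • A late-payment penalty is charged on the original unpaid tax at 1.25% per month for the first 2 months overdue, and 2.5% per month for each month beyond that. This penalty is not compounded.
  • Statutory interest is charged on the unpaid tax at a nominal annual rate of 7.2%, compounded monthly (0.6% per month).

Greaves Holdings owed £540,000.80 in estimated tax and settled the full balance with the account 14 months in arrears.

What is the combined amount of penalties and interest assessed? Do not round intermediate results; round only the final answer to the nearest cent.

Penalty, months 1–2: 2 × 1.25% × £540,000.80 = £13,500.02
Penalty, months 3–14: 12 × 2.5% × £540,000.80 = £162,000.24
Interest: £540,000.80 × ((1 + 0.006)^14 − 1) = £540,000.80 × 0.0873559… = £47,172.2759…
Penalties + interest = £175,500.2600 + £47,172.2759… = £222,672.54

£222,672.54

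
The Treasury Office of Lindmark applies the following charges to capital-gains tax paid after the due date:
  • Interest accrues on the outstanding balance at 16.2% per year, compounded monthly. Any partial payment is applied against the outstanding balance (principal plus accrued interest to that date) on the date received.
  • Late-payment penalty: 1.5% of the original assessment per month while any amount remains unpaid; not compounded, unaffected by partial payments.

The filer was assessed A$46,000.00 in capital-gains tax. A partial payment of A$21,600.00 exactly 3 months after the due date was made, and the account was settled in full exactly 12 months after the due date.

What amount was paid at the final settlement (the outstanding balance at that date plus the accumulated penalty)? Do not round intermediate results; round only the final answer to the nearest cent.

Monthly rate = 16.2% ÷ 12 = 1.35%
Balance at month 3: A$46,000.0000 × (1 + 0.0135)^3 = A$47,888.2637…
After A$21,600.00 payment: A$47,888.2637… − A$21,600.00 = A$26,288.2637…
Balance at month 12: A$26,288.2637… × (1 + 0.0135)^9 = A$29,660.3096…
Penalty: 12 × 1.5% × A$46,000.00 = A$8,280.00
Final settlement = outstanding balance + penalty = A$29,660.3096… + A$8,280.00 = A$37,940.31

A$37,940.31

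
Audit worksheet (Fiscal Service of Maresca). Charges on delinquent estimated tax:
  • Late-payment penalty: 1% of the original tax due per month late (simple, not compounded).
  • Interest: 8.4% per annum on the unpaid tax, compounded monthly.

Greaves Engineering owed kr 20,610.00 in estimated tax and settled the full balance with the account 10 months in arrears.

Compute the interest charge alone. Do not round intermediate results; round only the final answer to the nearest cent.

Interest (8.4%/yr ÷ 12 = 0.7%/month): kr 20,610.00 × ((1 + 0.007)^10 − 1) = kr 1,489.0038…

kr 1,489.00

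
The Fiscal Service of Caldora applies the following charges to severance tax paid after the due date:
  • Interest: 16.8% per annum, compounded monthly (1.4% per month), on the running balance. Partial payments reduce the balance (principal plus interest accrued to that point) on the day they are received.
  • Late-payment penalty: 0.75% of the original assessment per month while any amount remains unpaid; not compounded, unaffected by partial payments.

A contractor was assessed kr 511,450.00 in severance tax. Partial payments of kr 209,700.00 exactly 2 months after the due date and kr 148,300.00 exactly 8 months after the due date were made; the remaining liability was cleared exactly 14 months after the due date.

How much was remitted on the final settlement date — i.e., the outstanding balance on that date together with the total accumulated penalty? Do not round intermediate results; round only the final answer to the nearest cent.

Balance at month 2: kr 511,450.0000 × (1 + 0.014)^2 = kr 525,870.8442
After kr 209,700.00 payment: kr 525,870.8442 − kr 209,700.00 = kr 316,170.8442
Balance at month 8: kr 316,170.8442 × (1 + 0.014)^6 = kr 343,676.2721…
After kr 148,300.00 payment: kr 343,676.2721… − kr 148,300.00 = kr 195,376.2721…
Balance at month 14: kr 195,376.2721… × (1 + 0.014)^6 = kr 212,373.1206…
Penalty: 14 × 0.75% × kr 511,450.00 = kr 53,702.25
Final settlement = outstanding balance + penalty = kr 212,373.1206… + kr 53,702.25 = kr 266,075.37

kr 266,075.37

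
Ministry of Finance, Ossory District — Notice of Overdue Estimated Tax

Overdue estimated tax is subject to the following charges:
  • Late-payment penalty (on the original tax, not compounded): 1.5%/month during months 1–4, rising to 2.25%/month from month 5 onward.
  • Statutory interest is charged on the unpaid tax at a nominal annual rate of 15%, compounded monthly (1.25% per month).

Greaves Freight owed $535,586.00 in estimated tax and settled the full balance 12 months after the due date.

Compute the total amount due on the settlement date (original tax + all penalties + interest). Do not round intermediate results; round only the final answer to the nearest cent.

$750,224.51

Penalty, months 1–4: 4 × 1.5% × $535,586.00 = $32,135.16
Penalty, months 5–12: 8 × 2.25% × $535,586.00 = $96,405.48
Interest: $535,586.00 × ((1 + 0.0125)^12 − 1) = $535,586.00 × 0.1607545… = $86,097.8691…
Total = $535,586.00 + $128,540.6400 + $86,097.8691… = $750,224.51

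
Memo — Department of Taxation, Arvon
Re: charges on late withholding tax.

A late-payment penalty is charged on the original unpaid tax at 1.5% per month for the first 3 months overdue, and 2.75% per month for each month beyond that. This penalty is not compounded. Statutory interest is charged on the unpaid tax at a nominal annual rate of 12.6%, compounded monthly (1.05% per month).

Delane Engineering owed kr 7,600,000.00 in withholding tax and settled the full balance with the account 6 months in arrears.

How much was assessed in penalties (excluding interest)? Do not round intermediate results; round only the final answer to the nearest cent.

Penalty, months 1–3: 3 × 1.5% × kr 7,600,000.00 = kr 342,000.00
Penalty, months 4–6: 3 × 2.75% × kr 7,600,000.00 = kr 627,000.00
Total penalty = kr 342,000.00 + kr 627,000.00 = kr 969,000.00

kr 969,000.00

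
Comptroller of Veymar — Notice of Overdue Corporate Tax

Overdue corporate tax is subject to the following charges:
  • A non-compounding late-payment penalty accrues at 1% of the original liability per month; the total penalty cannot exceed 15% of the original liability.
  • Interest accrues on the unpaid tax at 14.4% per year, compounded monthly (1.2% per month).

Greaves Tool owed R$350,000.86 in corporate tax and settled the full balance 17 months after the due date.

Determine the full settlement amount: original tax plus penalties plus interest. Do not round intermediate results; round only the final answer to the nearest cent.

Penalty (uncapped): 17 × 1% × R$350,000.86 = R$59,500.15…; cap = 15% × R$350,000.86 = R$52,500.13… → penalty = R$52,500.13…
Interest: R$350,000.86 × ((1 + 0.012)^17 − 1) = R$350,000.86 × 0.2248100… = R$78,683.6825…
Total = R$350,000.86 + R$52,500.1290 + R$78,683.6825… = R$481,184.67

R$481,184.67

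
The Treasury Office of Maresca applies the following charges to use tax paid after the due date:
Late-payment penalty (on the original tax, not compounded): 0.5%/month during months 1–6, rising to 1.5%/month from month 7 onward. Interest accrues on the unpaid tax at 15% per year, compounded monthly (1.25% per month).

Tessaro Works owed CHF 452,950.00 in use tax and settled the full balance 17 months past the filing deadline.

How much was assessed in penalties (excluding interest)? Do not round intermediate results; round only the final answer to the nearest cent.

Penalty, months 1–6: 6 × 0.5% × CHF 452,950.00 = CHF 13,588.50
Penalty, months 7–17: 11 × 1.5% × CHF 452,950.00 = CHF 74,736.75
Total penalty = CHF 13,588.50 + CHF 74,736.75 = CHF 88,325.25

CHF 88,325.25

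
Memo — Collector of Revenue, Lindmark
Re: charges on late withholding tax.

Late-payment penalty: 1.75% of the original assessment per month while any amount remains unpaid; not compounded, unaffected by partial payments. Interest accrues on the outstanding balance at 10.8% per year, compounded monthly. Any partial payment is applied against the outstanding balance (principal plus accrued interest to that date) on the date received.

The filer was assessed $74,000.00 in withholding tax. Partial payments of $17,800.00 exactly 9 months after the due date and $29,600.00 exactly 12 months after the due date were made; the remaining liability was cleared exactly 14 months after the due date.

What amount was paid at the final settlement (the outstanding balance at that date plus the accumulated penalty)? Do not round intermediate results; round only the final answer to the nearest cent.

Monthly rate = 10.8% ÷ 12 = 0.9%
Balance at month 9: $74,000.0000 × (1 + 0.009)^9 = $80,214.3772…
After $17,800.00 payment: $80,214.3772… − $17,800.00 = $62,414.3772…
Balance at month 12: $62,414.3772… × (1 + 0.009)^3 = $64,114.7776…
After $29,600.00 payment: $64,114.7776… − $29,600.00 = $34,514.7776…
Balance at month 14: $34,514.7776… × (1 + 0.009)^2 = $35,138.8393…
Penalty: 14 × 1.75% × $74,000.00 = $18,130.00
Final settlement = outstanding balance + penalty = $35,138.8393… + $18,130.00 = $53,268.84

$53,268.84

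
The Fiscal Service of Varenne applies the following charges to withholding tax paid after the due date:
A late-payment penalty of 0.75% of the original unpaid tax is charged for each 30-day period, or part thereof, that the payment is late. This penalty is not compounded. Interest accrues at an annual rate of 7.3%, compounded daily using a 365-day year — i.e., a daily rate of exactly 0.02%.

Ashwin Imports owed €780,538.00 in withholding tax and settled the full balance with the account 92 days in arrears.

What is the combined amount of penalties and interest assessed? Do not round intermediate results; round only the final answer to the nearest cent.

€37,909.52

Penalty periods: ⌈92/30⌉ = 4; penalty = 4 × 0.75% × €780,538.00 = €23,416.14
Interest: €780,538.00 × ((1 + 0.0002)^92 − 1) = €780,538.00 × 0.01856845… = €14,493.3801…
Penalties + interest = €23,416.1400 + €14,493.3801… = €37,909.52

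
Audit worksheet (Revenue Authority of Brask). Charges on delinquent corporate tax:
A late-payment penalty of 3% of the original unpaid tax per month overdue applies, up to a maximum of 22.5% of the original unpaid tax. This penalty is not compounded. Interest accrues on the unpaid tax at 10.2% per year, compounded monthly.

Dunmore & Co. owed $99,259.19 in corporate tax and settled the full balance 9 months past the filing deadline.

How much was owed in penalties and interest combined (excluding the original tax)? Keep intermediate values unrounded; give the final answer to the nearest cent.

$30,190.01

Penalty (uncapped): 9 × 3% × $99,259.19 = $26,799.98…; cap = 22.5% × $99,259.19 = $22,333.32… → penalty = $22,333.32…
Interest (10.2%/yr ÷ 12 = 0.85%/month): $99,259.19 × ((1 + 0.0085)^9 − 1) = $7,856.6875…
Penalties + interest = $22,333.3178… + $7,856.6875… = $30,190.01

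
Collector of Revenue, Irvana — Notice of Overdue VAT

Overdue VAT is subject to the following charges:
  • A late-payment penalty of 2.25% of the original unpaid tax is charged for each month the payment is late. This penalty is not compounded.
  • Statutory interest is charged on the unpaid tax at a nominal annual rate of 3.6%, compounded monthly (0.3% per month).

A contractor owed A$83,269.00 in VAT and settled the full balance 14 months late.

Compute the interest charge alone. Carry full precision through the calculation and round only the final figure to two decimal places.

A$3,566.32

Interest: A$83,269.00 × ((1 + 0.003)^14 − 1) = A$83,269.00 × 0.0428289… = A$3,566.3205…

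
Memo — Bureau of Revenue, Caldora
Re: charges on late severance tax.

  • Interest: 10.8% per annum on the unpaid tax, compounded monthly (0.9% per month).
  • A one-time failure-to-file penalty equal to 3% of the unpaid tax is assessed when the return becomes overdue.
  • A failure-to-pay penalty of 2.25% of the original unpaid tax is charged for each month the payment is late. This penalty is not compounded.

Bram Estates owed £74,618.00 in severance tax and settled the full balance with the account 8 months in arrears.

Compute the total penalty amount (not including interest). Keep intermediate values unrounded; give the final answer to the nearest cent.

£15,669.78

Failure-to-file penalty: 3% × £74,618.00 = £2,238.54
Failure-to-pay penalty: 8 × 2.25% × £74,618.00 = £13,431.24
Total penalty = £2,238.54 + £13,431.24 = £15,669.78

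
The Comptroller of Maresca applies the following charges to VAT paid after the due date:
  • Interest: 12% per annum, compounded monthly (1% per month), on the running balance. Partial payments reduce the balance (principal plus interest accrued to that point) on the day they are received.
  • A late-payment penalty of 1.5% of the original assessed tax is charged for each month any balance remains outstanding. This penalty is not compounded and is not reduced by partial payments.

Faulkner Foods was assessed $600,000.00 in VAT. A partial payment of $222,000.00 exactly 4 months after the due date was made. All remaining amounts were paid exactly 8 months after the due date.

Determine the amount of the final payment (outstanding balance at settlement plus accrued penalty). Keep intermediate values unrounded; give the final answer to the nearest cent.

$490,699.93

Balance at month 4: $600,000.0000 × (1 + 0.01)^4 = $624,362.4060
After $222,000.00 payment: $624,362.4060 − $222,000.00 = $402,362.4060
Balance at month 8: $402,362.4060 × (1 + 0.01)^4 = $418,699.9332…
Penalty: 8 × 1.5% × $600,000.00 = $72,000.00
Final settlement = outstanding balance + penalty = $418,699.9332… + $72,000.00 = $490,699.93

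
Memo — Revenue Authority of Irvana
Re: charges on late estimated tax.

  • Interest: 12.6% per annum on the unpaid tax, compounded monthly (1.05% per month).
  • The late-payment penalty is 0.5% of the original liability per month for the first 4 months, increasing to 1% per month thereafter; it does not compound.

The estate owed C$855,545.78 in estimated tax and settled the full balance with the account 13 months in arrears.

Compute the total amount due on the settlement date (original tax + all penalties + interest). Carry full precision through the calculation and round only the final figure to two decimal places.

C$1,074,085.91

Penalty, months 1–4: 4 × 0.5% × C$855,545.78 = C$17,110.92…
Penalty, months 5–13: 9 × 1% × C$855,545.78 = C$76,999.12…
Interest: C$855,545.78 × ((1 + 0.0105)^13 − 1) = C$855,545.78 × 0.1454394… = C$124,430.0976…
Total = C$855,545.78 + C$94,110.0358 + C$124,430.0976… = C$1,074,085.91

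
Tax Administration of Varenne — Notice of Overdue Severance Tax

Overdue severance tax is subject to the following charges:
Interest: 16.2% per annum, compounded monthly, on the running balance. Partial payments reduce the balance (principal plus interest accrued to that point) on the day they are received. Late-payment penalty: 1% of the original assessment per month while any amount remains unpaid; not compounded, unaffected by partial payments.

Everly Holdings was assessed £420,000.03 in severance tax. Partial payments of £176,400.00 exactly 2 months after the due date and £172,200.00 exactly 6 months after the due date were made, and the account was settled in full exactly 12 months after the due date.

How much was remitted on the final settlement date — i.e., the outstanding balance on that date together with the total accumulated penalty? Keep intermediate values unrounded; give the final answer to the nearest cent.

Monthly rate = 16.2% ÷ 12 = 1.35%
Balance at month 2: £420,000.0300 × (1 + 0.0135)^2 = £431,416.5758…
After £176,400.00 payment: £431,416.5758… − £176,400.00 = £255,016.5758…
Balance at month 6: £255,016.5758… × (1 + 0.0135)^4 = £269,068.8498…
After £172,200.00 payment: £269,068.8498… − £172,200.00 = £96,868.8498…
Balance at month 12: £96,868.8498… × (1 + 0.0135)^6 = £104,984.8570…
Penalty: 12 × 1% × £420,000.03 = £50,400.00…
Final settlement = outstanding balance + penalty = £104,984.8570… + £50,400.00… = £155,384.86

£155,384.86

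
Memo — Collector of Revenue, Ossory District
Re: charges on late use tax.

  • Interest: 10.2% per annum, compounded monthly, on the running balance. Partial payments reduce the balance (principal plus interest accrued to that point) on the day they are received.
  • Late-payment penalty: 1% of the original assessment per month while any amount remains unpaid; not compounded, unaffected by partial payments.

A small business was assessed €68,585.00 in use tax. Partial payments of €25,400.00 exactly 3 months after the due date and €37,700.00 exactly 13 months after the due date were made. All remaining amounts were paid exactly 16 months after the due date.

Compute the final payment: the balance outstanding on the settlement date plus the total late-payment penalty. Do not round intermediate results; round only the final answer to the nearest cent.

Monthly rate = 10.2% ÷ 12 = 0.85%
Balance at month 3: €68,585.0000 × (1 + 0.0085)^3 = €70,348.8254…
After €25,400.00 payment: €70,348.8254… − €25,400.00 = €44,948.8254…
Balance at month 13: €44,948.8254… × (1 + 0.0085)^10 = €48,918.9777…
After €37,700.00 payment: €48,918.9777… − €37,700.00 = €11,218.9777…
Balance at month 16: €11,218.9777… × (1 + 0.0085)^3 = €11,507.5003…
Penalty: 16 × 1% × €68,585.00 = €10,973.60
Final settlement = outstanding balance + penalty = €11,507.5003… + €10,973.60 = €22,481.10

€22,481.10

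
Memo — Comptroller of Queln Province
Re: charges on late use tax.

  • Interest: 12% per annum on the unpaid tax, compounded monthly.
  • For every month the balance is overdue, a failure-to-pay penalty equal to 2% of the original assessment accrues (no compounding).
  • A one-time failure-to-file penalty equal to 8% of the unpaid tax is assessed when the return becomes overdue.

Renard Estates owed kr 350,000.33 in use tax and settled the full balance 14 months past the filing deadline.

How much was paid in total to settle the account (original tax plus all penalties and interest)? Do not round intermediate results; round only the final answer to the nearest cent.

Failure-to-file penalty: 8% × kr 350,000.33 = kr 28,000.03…
Failure-to-pay penalty = 2% × kr 350,000.33 × 14 mo = kr 98,000.09…
Interest (12%/yr ÷ 12 = 1%/month): kr 350,000.33 × ((1 + 0.01)^14 − 1) = kr 52,316.0240…
Total = kr 350,000.33 + kr 126,000.1188 + kr 52,316.0240… = kr 528,316.47

kr 528,316.47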